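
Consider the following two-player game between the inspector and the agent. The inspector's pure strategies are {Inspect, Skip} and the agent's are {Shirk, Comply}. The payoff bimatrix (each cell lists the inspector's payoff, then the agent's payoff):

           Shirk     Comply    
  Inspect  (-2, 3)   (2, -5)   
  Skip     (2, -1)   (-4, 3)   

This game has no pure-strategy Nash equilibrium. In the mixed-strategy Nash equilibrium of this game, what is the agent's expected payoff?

The agent's indifference between Shirk and Comply determines the inspector's mixing probability p:
  the agent's payoff to Shirk: p·3 + (1−p)·(-1) = 4p - 1
  the agent's payoff to Comply: p·(-5) + (1−p)·3 = -8p + 3
  4p - 1 = -8p + 3  ⇒  12p = 4  ⇒  p = 1/3.
At equilibrium the agent is indifferent across columns, so the agent's payoff equals the payoff from Shirk: (1/3)·3 + (2/3)·(-1) = 1/3.

1/3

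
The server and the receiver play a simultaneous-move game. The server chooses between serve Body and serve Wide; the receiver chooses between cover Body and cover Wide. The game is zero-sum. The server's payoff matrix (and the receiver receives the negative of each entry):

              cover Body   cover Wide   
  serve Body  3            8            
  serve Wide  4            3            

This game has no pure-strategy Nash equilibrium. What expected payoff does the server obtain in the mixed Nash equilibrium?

23/6

In a mixed equilibrium the server is indifferent between serve Body and serve Wide; this condition fixes q.
  the server's expected payoff from serve Body: q·3 + (1−q)·8 = -5q + 8
  the server's expected payoff from serve Wide: q·4 + (1−q)·3 = q + 3
  -5q + 8 = q + 3  ⇒  -6q = -5  ⇒  q = 5/6.
At equilibrium the server is indifferent across rows, so the server's payoff equals the payoff from serve Body: (5/6)·3 + (1/6)·8 = 23/6.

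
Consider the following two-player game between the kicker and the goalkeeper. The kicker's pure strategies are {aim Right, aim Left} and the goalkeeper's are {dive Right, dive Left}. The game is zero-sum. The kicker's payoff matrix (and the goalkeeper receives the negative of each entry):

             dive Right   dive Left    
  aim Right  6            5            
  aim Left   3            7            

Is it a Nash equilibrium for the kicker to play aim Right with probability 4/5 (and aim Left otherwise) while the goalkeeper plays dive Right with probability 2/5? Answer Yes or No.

Yes

Check the goalkeeper's indifference given the kicker's mix p = 4/5:
  payoff from dive Right = -27/5; payoff from dive Left = -27/5 — equal.
Check the kicker's indifference given the goalkeeper's mix q = 2/5:
  payoff from aim Right = 27/5; payoff from aim Left = 27/5 — equal.
Both players are indifferent, so neither can profitably deviate.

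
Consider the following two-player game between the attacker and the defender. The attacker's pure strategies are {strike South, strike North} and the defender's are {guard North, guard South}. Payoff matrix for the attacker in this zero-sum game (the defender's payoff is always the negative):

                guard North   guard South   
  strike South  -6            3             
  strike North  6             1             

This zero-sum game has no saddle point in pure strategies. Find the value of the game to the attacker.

In a mixed equilibrium the attacker is indifferent between strike South and strike North; this condition fixes q.
  the attacker's payoff to strike South: q·(-6) + (1−q)·3 = -9q + 3
  the attacker's payoff to strike North: q·6 + (1−q)·1 = 5q + 1
  -9q + 3 = 5q + 1  ⇒  -14q = -2  ⇒  q = 1/7.
The value is the attacker's expected payoff against this mix (using strike South): (1/7)·(-6) + (6/7)·3 = 12/7.

v = 12/7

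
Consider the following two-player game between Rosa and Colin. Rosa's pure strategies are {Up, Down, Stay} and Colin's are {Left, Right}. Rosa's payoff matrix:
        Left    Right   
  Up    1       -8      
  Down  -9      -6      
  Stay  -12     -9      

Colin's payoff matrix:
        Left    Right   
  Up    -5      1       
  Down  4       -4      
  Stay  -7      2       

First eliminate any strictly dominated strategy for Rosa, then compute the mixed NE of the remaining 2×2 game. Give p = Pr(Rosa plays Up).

p = 4/7

Rosa's strategy Stay is strictly dominated by Down: -9 > -12 and -6 > -9. Eliminate Stay.
For Colin to be willing to mix, Colin must be indifferent between Left and Right, which pins down Rosa's mix.
  Colin's expected payoff from Left: p·(-5) + (1−p)·4 = -9p + 4
  Colin's expected payoff from Right: p·1 + (1−p)·(-4) = 5p - 4
  -9p + 4 = 5p - 4  ⇒  -14p = -8  ⇒  p = 4/7.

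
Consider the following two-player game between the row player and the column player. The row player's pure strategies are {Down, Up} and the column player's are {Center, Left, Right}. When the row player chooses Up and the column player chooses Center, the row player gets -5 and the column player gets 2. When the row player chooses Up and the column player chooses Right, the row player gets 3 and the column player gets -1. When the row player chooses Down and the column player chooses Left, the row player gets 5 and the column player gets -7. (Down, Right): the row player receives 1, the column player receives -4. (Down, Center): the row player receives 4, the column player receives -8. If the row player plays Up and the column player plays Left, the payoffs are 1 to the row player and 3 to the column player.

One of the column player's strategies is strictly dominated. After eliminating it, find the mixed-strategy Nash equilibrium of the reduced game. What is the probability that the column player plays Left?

The column player's strategy Center is strictly dominated by Left: -7 > -8 and 3 > 2. Eliminate Center.
The column player's mix must leave the row player indifferent between Down and Up.
  the row player's payoff from Down: q·5 + (1−q)·1 = 4q + 1
  the row player's payoff from Up: q·1 + (1−q)·3 = -2q + 3
  4q + 1 = -2q + 3  ⇒  6q = 2  ⇒  q = 1/3.

q = 1/3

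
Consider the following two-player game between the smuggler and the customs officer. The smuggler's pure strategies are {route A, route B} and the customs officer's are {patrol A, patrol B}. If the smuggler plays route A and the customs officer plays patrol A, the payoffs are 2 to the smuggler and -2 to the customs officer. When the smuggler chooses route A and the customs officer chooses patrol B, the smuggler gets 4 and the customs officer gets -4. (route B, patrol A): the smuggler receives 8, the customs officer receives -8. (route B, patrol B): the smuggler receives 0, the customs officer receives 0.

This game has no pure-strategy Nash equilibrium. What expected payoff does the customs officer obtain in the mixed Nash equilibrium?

For the customs officer to be willing to mix, the customs officer must be indifferent between patrol A and patrol B, which pins down the smuggler's mix.
  the customs officer's payoff from patrol A: p·(-2) + (1−p)·(-8) = 6p - 8
  the customs officer's payoff from patrol B: p·(-4) + (1−p)·0 = -4p
  6p - 8 = -4p  ⇒  10p = 8  ⇒  p = 4/5.
At equilibrium the customs officer is indifferent across columns, so the customs officer's payoff equals the payoff from patrol A: (4/5)·(-2) + (1/5)·(-8) = -16/5.

-16/5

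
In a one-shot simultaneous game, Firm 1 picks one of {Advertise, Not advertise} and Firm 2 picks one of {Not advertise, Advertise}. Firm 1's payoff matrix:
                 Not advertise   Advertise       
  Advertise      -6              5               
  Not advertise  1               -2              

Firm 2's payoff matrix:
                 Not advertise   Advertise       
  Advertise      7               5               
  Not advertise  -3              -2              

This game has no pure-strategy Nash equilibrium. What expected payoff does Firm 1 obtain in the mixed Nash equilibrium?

For Firm 1 to be willing to mix, Firm 1 must be indifferent between Advertise and Not advertise, which pins down Firm 2's mix.
  Firm 1's payoff to Advertise: q·(-6) + (1−q)·5 = -11q + 5
  Firm 1's payoff to Not advertise: q·1 + (1−q)·(-2) = 3q - 2
  -11q + 5 = 3q - 2  ⇒  -14q = -7  ⇒  q = 1/2.
At equilibrium Firm 1 is indifferent across rows, so Firm 1's payoff equals the payoff from Advertise: (1/2)·(-6) + (1/2)·5 = -1/2.

-1/2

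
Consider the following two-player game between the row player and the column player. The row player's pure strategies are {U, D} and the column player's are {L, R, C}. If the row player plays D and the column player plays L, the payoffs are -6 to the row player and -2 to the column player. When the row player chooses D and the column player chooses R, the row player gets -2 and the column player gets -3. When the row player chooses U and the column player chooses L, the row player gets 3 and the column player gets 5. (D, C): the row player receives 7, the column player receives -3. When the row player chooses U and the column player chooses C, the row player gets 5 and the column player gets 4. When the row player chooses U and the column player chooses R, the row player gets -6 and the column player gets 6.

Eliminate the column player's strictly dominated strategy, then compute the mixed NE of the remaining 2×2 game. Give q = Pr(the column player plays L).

q = 4/13

The column player's strategy C is strictly dominated by L: 5 > 4 and -2 > -3. Eliminate C.
Set the row player's expected payoff from U equal to that from D:
  the row player's expected payoff from U: q·3 + (1−q)·(-6) = 9q - 6
  the row player's expected payoff from D: q·(-6) + (1−q)·(-2) = -4q - 2
  9q - 6 = -4q - 2  ⇒  13q = 4  ⇒  q = 4/13.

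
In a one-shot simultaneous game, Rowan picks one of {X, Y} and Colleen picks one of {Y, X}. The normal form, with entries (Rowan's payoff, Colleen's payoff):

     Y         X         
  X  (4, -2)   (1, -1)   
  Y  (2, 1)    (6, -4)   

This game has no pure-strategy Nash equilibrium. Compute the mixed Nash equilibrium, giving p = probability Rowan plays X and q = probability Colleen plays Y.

Colleen's indifference between Y and X determines Rowan's mixing probability p:
  Colleen's payoff from Y: p·(-2) + (1−p)·1 = -3p + 1
  Colleen's payoff from X: p·(-1) + (1−p)·(-4) = 3p - 4
  -3p + 1 = 3p - 4  ⇒  -6p = -5  ⇒  p = 5/6.
In a mixed equilibrium Rowan is indifferent between X and Y; this condition fixes q.
  Rowan's expected payoff from X: q·4 + (1−q)·1 = 3q + 1
  Rowan's expected payoff from Y: q·2 + (1−q)·6 = -4q + 6
  3q + 1 = -4q + 6  ⇒  7q = 5  ⇒  q = 5/7.

p = 5/6, q = 5/7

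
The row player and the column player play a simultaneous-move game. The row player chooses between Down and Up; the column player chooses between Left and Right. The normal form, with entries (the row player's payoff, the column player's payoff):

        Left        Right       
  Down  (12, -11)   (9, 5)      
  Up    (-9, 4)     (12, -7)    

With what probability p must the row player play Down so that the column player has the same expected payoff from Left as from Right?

Set the column player's expected payoff from Left equal to that from Right:
  the column player's payoff from Left: p·(-11) + (1−p)·4 = -15p + 4
  the column player's payoff from Right: p·5 + (1−p)·(-7) = 12p - 7
  -15p + 4 = 12p - 7  ⇒  -27p = -11  ⇒  p = 11/27.

p = 11/27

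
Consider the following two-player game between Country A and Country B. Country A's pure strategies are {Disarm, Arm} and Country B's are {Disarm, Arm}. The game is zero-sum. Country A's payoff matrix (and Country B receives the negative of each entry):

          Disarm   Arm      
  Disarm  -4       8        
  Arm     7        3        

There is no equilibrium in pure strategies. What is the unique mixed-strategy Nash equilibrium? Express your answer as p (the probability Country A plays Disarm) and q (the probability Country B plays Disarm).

p = 1/4, q = 5/16

Country B's indifference between Disarm and Arm determines Country A's mixing probability p:
  Country B's payoff to Disarm: p·4 + (1−p)·(-7) = 11p - 7
  Country B's payoff to Arm: p·(-8) + (1−p)·(-3) = -5p - 3
  11p - 7 = -5p - 3  ⇒  16p = 4  ⇒  p = 1/4.
For Country A to be willing to mix, Country A must be indifferent between Disarm and Arm, which pins down Country B's mix.
  Country A's payoff from Disarm: q·(-4) + (1−q)·8 = -12q + 8
  Country A's payoff from Arm: q·7 + (1−q)·3 = 4q + 3
  -12q + 8 = 4q + 3  ⇒  -16q = -5  ⇒  q = 5/16.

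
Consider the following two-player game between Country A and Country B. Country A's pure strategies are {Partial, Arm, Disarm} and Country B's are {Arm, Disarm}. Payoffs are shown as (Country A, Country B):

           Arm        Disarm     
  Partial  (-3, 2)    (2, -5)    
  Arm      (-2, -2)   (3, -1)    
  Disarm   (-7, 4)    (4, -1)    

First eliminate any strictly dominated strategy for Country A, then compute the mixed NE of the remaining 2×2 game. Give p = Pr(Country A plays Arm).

Country A's strategy Partial is strictly dominated by Arm: -2 > -3 and 3 > 2. Eliminate Partial.
In a mixed equilibrium Country B is indifferent between Arm and Disarm; this condition fixes p.
  Country B's payoff from Arm: p·(-2) + (1−p)·4 = -6p + 4
  Country B's payoff from Disarm: p·(-1) + (1−p)·(-1) = -1
  -6p + 4 = -1  ⇒  -6p = -5  ⇒  p = 5/6.

p = 5/6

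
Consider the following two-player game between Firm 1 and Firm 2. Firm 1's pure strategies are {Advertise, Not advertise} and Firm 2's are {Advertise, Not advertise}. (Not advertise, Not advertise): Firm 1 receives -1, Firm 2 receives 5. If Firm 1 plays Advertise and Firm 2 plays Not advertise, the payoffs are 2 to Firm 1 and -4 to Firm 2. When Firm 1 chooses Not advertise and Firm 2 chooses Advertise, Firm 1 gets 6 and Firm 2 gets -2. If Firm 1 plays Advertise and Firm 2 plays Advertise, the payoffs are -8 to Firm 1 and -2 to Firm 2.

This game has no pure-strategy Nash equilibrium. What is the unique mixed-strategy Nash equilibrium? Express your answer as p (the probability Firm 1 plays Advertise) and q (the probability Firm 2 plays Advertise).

Firm 2's indifference between Advertise and Not advertise determines Firm 1's mixing probability p:
  Firm 2's payoff to Advertise: p·(-2) + (1−p)·(-2) = -2
  Firm 2's payoff to Not advertise: p·(-4) + (1−p)·5 = -9p + 5
  -2 = -9p + 5  ⇒  9p = 7  ⇒  p = 7/9.
For Firm 1 to be willing to mix, Firm 1 must be indifferent between Advertise and Not advertise, which pins down Firm 2's mix.
  Firm 1's payoff from Advertise: q·(-8) + (1−q)·2 = -10q + 2
  Firm 1's payoff from Not advertise: q·6 + (1−q)·(-1) = 7q - 1
  -10q + 2 = 7q - 1  ⇒  -17q = -3  ⇒  q = 3/17.

p = 7/9, q = 3/17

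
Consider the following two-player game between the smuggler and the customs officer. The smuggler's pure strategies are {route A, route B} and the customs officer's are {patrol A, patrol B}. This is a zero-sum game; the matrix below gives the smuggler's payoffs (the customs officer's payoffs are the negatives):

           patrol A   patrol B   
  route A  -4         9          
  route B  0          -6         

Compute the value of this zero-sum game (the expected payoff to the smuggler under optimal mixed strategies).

The customs officer's mix must leave the smuggler indifferent between route A and route B.
  the smuggler's payoff from route A: q·(-4) + (1−q)·9 = -13q + 9
  the smuggler's payoff from route B: q·0 + (1−q)·(-6) = 6q - 6
  -13q + 9 = 6q - 6  ⇒  -19q = -15  ⇒  q = 15/19.
The value is the smuggler's expected payoff against this mix (using route A): (15/19)·(-4) + (4/19)·9 = -24/19.

v = -24/19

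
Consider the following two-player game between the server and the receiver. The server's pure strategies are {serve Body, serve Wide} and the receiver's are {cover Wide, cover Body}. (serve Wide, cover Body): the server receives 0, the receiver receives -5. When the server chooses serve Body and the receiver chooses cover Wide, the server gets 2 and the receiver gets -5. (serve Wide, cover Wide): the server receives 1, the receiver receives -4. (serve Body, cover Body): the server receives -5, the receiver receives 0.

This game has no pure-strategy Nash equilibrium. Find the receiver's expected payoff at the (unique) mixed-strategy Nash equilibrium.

-25/6

Set the receiver's expected payoff from cover Wide equal to that from cover Body:
  the receiver's payoff to cover Wide: p·(-5) + (1−p)·(-4) = -p - 4
  the receiver's payoff to cover Body: p·0 + (1−p)·(-5) = 5p - 5
  -p - 4 = 5p - 5  ⇒  -6p = -1  ⇒  p = 1/6.
At equilibrium the receiver is indifferent across columns, so the receiver's payoff equals the payoff from cover Wide: (1/6)·(-5) + (5/6)·(-4) = -25/6.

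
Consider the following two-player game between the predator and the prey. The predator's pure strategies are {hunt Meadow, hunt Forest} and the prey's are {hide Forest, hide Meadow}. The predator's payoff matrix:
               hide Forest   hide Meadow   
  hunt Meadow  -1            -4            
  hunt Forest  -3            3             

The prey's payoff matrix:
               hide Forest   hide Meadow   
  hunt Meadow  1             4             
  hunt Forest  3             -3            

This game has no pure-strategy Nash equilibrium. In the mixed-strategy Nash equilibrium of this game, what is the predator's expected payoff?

For the predator to be willing to mix, the predator must be indifferent between hunt Meadow and hunt Forest, which pins down the prey's mix.
  the predator's payoff from hunt Meadow: q·(-1) + (1−q)·(-4) = 3q - 4
  the predator's payoff from hunt Forest: q·(-3) + (1−q)·3 = -6q + 3
  3q - 4 = -6q + 3  ⇒  9q = 7  ⇒  q = 7/9.
At equilibrium the predator is indifferent across rows, so the predator's payoff equals the payoff from hunt Meadow: (7/9)·(-1) + (2/9)·(-4) = -5/3.

-5/3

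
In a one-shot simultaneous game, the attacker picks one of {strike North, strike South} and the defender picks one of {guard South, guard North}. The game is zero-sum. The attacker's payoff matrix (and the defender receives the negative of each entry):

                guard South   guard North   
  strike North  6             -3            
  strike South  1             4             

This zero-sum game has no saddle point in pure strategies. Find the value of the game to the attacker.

In a mixed equilibrium the attacker is indifferent between strike North and strike South; this condition fixes q.
  the attacker's payoff from strike North: q·6 + (1−q)·(-3) = 9q - 3
  the attacker's payoff from strike South: q·1 + (1−q)·4 = -3q + 4
  9q - 3 = -3q + 4  ⇒  12q = 7  ⇒  q = 7/12.
The value is the attacker's expected payoff against this mix (using strike North): (7/12)·6 + (5/12)·(-3) = 9/4.

v = 9/4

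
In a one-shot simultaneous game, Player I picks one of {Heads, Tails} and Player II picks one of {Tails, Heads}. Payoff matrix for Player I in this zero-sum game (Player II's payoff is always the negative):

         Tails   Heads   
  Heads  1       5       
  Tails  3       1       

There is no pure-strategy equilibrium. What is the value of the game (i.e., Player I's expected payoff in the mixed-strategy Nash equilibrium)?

In a mixed equilibrium Player I is indifferent between Heads and Tails; this condition fixes q.
  Player I's payoff from Heads: q·1 + (1−q)·5 = -4q + 5
  Player I's payoff from Tails: q·3 + (1−q)·1 = 2q + 1
  -4q + 5 = 2q + 1  ⇒  -6q = -4  ⇒  q = 2/3.
The value is Player I's expected payoff against this mix (using Heads): (2/3)·1 + (1/3)·5 = 7/3.

v = 7/3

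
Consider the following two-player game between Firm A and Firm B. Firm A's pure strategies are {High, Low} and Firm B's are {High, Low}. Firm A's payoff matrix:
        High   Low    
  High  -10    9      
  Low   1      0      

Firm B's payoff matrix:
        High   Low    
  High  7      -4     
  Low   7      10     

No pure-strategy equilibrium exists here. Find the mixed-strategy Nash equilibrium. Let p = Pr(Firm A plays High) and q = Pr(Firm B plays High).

p = 3/14, q = 9/20

In a mixed equilibrium Firm B is indifferent between High and Low; this condition fixes p.
  Firm B's expected payoff from High: p·7 + (1−p)·7 = 7
  Firm B's expected payoff from Low: p·(-4) + (1−p)·10 = -14p + 10
  7 = -14p + 10  ⇒  14p = 3  ⇒  p = 3/14.
Set Firm A's expected payoff from High equal to that from Low:
  Firm A's expected payoff from High: q·(-10) + (1−q)·9 = -19q + 9
  Firm A's expected payoff from Low: q·1 + (1−q)·0 = q
  -19q + 9 = q  ⇒  -20q = -9  ⇒  q = 9/20.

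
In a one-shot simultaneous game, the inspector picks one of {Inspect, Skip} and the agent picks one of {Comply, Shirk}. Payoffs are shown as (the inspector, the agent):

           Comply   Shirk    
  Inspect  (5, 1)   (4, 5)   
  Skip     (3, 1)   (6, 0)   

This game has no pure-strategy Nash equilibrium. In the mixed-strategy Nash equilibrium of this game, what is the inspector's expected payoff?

The agent's mix must leave the inspector indifferent between Inspect and Skip.
  the inspector's payoff from Inspect: q·5 + (1−q)·4 = q + 4
  the inspector's payoff from Skip: q·3 + (1−q)·6 = -3q + 6
  q + 4 = -3q + 6  ⇒  4q = 2  ⇒  q = 1/2.
At equilibrium the inspector is indifferent across rows, so the inspector's payoff equals the payoff from Inspect: (1/2)·5 + (1/2)·4 = 9/2.

9/2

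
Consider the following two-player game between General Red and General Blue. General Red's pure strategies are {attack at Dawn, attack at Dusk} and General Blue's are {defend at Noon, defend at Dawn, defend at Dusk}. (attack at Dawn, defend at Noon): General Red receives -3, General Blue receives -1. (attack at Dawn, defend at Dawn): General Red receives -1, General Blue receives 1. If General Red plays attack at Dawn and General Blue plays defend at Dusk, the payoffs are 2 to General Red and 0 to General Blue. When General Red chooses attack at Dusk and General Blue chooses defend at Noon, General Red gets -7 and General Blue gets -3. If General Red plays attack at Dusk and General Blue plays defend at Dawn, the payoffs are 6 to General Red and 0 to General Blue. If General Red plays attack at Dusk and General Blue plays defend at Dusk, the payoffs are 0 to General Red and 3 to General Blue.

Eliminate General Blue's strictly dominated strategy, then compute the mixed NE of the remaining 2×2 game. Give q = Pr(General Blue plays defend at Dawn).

q = 2/9

General Blue's strategy defend at Noon is strictly dominated by defend at Dawn: 1 > -1 and 0 > -3. Eliminate defend at Noon.
Set General Red's expected payoff from attack at Dawn equal to that from attack at Dusk:
  General Red's payoff from attack at Dawn: q·(-1) + (1−q)·2 = -3q + 2
  General Red's payoff from attack at Dusk: q·6 + (1−q)·0 = 6q
  -3q + 2 = 6q  ⇒  -9q = -2  ⇒  q = 2/9.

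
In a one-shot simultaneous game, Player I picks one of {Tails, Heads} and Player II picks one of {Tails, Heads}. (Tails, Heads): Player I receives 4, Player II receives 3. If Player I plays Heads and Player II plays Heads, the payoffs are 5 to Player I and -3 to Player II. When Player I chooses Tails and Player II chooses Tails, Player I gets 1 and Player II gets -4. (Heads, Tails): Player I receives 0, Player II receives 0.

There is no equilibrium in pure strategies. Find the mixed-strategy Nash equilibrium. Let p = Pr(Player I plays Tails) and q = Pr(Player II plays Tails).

p = 3/10, q = 1/2

In a mixed equilibrium Player II is indifferent between Tails and Heads; this condition fixes p.
  Player II's payoff from Tails: p·(-4) + (1−p)·0 = -4p
  Player II's payoff from Heads: p·3 + (1−p)·(-3) = 6p - 3
  -4p = 6p - 3  ⇒  -10p = -3  ⇒  p = 3/10.
Player II's mix must leave Player I indifferent between Tails and Heads.
  Player I's expected payoff from Tails: q·1 + (1−q)·4 = -3q + 4
  Player I's expected payoff from Heads: q·0 + (1−q)·5 = -5q + 5
  -3q + 4 = -5q + 5  ⇒  2q = 1  ⇒  q = 1/2.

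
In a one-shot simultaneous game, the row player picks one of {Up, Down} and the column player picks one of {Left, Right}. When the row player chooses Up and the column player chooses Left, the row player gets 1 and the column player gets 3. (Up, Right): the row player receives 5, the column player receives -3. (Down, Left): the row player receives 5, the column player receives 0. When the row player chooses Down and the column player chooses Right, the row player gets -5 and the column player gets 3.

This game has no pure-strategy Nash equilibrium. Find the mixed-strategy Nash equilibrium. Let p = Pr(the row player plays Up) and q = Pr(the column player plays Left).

The column player's indifference between Left and Right determines the row player's mixing probability p:
  the column player's payoff to Left: p·3 + (1−p)·0 = 3p
  the column player's payoff to Right: p·(-3) + (1−p)·3 = -6p + 3
  3p = -6p + 3  ⇒  9p = 3  ⇒  p = 1/3.
Set the row player's expected payoff from Up equal to that from Down:
  the row player's payoff to Up: q·1 + (1−q)·5 = -4q + 5
  the row player's payoff to Down: q·5 + (1−q)·(-5) = 10q - 5
  -4q + 5 = 10q - 5  ⇒  -14q = -10  ⇒  q = 5/7.

p = 1/3, q = 5/7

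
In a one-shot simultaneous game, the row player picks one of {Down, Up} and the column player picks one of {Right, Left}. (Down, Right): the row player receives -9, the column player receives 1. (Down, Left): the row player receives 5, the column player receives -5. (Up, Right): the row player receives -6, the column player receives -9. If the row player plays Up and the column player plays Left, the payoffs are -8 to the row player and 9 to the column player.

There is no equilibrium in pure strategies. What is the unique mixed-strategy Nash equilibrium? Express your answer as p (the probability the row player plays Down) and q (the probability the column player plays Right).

In a mixed equilibrium the column player is indifferent between Right and Left; this condition fixes p.
  the column player's payoff to Right: p·1 + (1−p)·(-9) = 10p - 9
  the column player's payoff to Left: p·(-5) + (1−p)·9 = -14p + 9
  10p - 9 = -14p + 9  ⇒  24p = 18  ⇒  p = 3/4.
In a mixed equilibrium the row player is indifferent between Down and Up; this condition fixes q.
  the row player's payoff to Down: q·(-9) + (1−q)·5 = -14q + 5
  the row player's payoff to Up: q·(-6) + (1−q)·(-8) = 2q - 8
  -14q + 5 = 2q - 8  ⇒  -16q = -13  ⇒  q = 13/16.

p = 3/4, q = 13/16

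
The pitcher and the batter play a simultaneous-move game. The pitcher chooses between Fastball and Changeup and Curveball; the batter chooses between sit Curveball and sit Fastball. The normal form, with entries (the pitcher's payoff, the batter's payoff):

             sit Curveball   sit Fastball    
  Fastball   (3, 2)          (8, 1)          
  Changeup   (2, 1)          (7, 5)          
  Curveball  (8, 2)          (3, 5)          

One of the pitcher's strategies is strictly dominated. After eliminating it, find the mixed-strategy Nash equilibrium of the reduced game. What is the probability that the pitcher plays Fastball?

The pitcher's strategy Changeup is strictly dominated by Fastball: 3 > 2 and 8 > 7. Eliminate Changeup.
For the batter to be willing to mix, the batter must be indifferent between sit Curveball and sit Fastball, which pins down the pitcher's mix.
  the batter's payoff to sit Curveball: p·2 + (1−p)·2 = 2
  the batter's payoff to sit Fastball: p·1 + (1−p)·5 = -4p + 5
  2 = -4p + 5  ⇒  4p = 3  ⇒  p = 3/4.

p = 3/4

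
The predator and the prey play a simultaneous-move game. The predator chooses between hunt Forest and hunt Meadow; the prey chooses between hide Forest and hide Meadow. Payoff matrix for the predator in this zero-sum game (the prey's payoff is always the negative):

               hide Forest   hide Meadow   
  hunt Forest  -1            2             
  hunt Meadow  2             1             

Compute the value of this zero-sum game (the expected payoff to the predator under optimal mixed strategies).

v = 5/4

The prey's mix must leave the predator indifferent between hunt Forest and hunt Meadow.
  the predator's expected payoff from hunt Forest: q·(-1) + (1−q)·2 = -3q + 2
  the predator's expected payoff from hunt Meadow: q·2 + (1−q)·1 = q + 1
  -3q + 2 = q + 1  ⇒  -4q = -1  ⇒  q = 1/4.
The value is the predator's expected payoff against this mix (using hunt Forest): (1/4)·(-1) + (3/4)·2 = 5/4.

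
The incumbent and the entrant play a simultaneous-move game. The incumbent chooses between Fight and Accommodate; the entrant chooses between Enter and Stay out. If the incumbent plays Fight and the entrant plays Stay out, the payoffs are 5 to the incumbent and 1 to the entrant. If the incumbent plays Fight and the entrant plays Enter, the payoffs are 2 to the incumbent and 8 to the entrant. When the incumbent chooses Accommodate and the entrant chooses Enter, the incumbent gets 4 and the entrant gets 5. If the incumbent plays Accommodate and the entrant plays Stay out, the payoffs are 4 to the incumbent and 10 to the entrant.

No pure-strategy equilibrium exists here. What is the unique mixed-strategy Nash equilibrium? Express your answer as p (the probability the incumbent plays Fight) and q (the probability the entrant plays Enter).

For the entrant to be willing to mix, the entrant must be indifferent between Enter and Stay out, which pins down the incumbent's mix.
  the entrant's payoff to Enter: p·8 + (1−p)·5 = 3p + 5
  the entrant's payoff to Stay out: p·1 + (1−p)·10 = -9p + 10
  3p + 5 = -9p + 10  ⇒  12p = 5  ⇒  p = 5/12.
The incumbent's indifference between Fight and Accommodate determines the entrant's mixing probability q:
  the incumbent's expected payoff from Fight: q·2 + (1−q)·5 = -3q + 5
  the incumbent's expected payoff from Accommodate: q·4 + (1−q)·4 = 4
  -3q + 5 = 4  ⇒  -3q = -1  ⇒  q = 1/3.

p = 5/12, q = 1/3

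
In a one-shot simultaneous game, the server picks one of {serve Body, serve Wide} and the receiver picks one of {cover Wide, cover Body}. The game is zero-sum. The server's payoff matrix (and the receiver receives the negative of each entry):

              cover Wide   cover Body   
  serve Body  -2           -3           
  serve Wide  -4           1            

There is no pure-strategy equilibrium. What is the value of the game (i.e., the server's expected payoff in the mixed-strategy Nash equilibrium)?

v = -7/3

The server's indifference between serve Body and serve Wide determines the receiver's mixing probability q:
  the server's expected payoff from serve Body: q·(-2) + (1−q)·(-3) = q - 3
  the server's expected payoff from serve Wide: q·(-4) + (1−q)·1 = -5q + 1
  q - 3 = -5q + 1  ⇒  6q = 4  ⇒  q = 2/3.
The value is the server's expected payoff against this mix (using serve Body): (2/3)·(-2) + (1/3)·(-3) = -7/3.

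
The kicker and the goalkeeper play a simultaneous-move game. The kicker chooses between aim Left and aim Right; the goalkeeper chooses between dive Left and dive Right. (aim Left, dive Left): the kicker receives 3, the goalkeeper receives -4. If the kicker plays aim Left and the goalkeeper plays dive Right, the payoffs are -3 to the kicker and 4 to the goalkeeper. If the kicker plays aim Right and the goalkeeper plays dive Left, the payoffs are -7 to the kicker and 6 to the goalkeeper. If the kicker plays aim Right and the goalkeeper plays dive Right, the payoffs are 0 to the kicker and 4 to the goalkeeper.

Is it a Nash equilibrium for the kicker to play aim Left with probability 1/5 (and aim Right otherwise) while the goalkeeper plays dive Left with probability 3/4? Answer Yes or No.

Given the goalkeeper's mix q = 3/4, the kicker's payoff from aim Left is 3/2 but from aim Right is -21/4. The kicker strictly prefers aim Left, so the kicker would not mix.
So the proposed profile is not a Nash equilibrium.

No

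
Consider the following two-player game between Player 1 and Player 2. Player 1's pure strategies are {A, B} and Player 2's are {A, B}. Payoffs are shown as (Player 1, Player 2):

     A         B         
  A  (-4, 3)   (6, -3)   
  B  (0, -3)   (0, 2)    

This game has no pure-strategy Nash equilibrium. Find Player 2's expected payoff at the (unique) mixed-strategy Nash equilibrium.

Player 2's indifference between A and B determines Player 1's mixing probability p:
  Player 2's payoff from A: p·3 + (1−p)·(-3) = 6p - 3
  Player 2's payoff from B: p·(-3) + (1−p)·2 = -5p + 2
  6p - 3 = -5p + 2  ⇒  11p = 5  ⇒  p = 5/11.
At equilibrium Player 2 is indifferent across columns, so Player 2's payoff equals the payoff from A: (5/11)·3 + (6/11)·(-3) = -3/11.

-3/11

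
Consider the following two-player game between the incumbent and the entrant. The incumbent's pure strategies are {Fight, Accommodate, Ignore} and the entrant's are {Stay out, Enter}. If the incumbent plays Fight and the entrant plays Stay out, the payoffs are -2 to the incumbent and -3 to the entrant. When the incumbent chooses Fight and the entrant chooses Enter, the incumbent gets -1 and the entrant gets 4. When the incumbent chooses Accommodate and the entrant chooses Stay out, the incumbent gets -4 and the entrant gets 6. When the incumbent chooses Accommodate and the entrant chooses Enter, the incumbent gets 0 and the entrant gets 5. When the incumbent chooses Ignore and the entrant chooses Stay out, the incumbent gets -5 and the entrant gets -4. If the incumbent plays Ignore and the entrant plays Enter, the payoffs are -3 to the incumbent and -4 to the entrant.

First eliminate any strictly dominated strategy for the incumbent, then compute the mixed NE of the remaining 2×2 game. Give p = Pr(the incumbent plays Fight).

The incumbent's strategy Ignore is strictly dominated by Fight: -2 > -5 and -1 > -3. Eliminate Ignore.
The incumbent's mix must leave the entrant indifferent between Stay out and Enter.
  the entrant's expected payoff from Stay out: p·(-3) + (1−p)·6 = -9p + 6
  the entrant's expected payoff from Enter: p·4 + (1−p)·5 = -p + 5
  -9p + 6 = -p + 5  ⇒  -8p = -1  ⇒  p = 1/8.

p = 1/8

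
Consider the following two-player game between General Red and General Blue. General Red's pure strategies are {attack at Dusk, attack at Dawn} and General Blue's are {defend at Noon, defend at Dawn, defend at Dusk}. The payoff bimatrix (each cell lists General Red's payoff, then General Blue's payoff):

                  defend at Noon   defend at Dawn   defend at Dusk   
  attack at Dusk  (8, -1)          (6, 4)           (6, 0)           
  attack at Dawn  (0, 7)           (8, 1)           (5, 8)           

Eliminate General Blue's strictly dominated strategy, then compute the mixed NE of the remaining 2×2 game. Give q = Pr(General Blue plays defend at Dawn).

General Blue's strategy defend at Noon is strictly dominated by defend at Dusk: 0 > -1 and 8 > 7. Eliminate defend at Noon.
Set General Red's expected payoff from attack at Dusk equal to that from attack at Dawn:
  General Red's expected payoff from attack at Dusk: q·6 + (1−q)·6 = 6
  General Red's expected payoff from attack at Dawn: q·8 + (1−q)·5 = 3q + 5
  6 = 3q + 5  ⇒  -3q = -1  ⇒  q = 1/3.

q = 1/3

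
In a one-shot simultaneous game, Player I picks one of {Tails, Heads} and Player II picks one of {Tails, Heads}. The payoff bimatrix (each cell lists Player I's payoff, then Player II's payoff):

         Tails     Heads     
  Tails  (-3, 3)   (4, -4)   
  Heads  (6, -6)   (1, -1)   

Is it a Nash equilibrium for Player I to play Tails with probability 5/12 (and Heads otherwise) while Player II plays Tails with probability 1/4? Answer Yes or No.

Check Player II's indifference given Player I's mix p = 5/12:
  payoff from Tails = -9/4; payoff from Heads = -9/4 — equal.
Check Player I's indifference given Player II's mix q = 1/4:
  payoff from Tails = 9/4; payoff from Heads = 9/4 — equal.
Both players are indifferent, so neither can profitably deviate.

Yes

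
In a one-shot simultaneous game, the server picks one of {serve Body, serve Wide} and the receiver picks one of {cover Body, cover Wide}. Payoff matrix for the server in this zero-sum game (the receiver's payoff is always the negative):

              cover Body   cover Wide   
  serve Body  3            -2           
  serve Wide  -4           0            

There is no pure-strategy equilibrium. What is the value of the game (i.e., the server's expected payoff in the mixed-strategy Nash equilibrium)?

Set the server's expected payoff from serve Body equal to that from serve Wide:
  the server's expected payoff from serve Body: q·3 + (1−q)·(-2) = 5q - 2
  the server's expected payoff from serve Wide: q·(-4) + (1−q)·0 = -4q
  5q - 2 = -4q  ⇒  9q = 2  ⇒  q = 2/9.
The value is the server's expected payoff against this mix (using serve Body): (2/9)·3 + (7/9)·(-2) = -8/9.

v = -8/9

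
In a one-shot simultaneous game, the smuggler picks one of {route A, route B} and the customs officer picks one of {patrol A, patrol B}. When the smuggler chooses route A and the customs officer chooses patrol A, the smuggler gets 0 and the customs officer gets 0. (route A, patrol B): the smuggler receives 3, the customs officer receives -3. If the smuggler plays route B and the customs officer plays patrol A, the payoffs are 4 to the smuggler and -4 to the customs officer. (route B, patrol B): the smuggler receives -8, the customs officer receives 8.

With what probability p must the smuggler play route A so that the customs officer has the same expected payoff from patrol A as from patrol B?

The customs officer's indifference between patrol A and patrol B determines the smuggler's mixing probability p:
  the customs officer's expected payoff from patrol A: p·0 + (1−p)·(-4) = 4p - 4
  the customs officer's expected payoff from patrol B: p·(-3) + (1−p)·8 = -11p + 8
  4p - 4 = -11p + 8  ⇒  15p = 12  ⇒  p = 4/5.

p = 4/5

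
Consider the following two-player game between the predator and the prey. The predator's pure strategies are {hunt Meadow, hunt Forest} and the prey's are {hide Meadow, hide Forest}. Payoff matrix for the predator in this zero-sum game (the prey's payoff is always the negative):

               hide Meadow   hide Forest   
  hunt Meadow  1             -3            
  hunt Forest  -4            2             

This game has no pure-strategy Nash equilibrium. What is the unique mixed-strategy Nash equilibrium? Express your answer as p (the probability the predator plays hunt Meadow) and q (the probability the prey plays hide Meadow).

For the prey to be willing to mix, the prey must be indifferent between hide Meadow and hide Forest, which pins down the predator's mix.
  the prey's expected payoff from hide Meadow: p·(-1) + (1−p)·4 = -5p + 4
  the prey's expected payoff from hide Forest: p·3 + (1−p)·(-2) = 5p - 2
  -5p + 4 = 5p - 2  ⇒  -10p = -6  ⇒  p = 3/5.
In a mixed equilibrium the predator is indifferent between hunt Meadow and hunt Forest; this condition fixes q.
  the predator's expected payoff from hunt Meadow: q·1 + (1−q)·(-3) = 4q - 3
  the predator's expected payoff from hunt Forest: q·(-4) + (1−q)·2 = -6q + 2
  4q - 3 = -6q + 2  ⇒  10q = 5  ⇒  q = 1/2.

p = 3/5, q = 1/2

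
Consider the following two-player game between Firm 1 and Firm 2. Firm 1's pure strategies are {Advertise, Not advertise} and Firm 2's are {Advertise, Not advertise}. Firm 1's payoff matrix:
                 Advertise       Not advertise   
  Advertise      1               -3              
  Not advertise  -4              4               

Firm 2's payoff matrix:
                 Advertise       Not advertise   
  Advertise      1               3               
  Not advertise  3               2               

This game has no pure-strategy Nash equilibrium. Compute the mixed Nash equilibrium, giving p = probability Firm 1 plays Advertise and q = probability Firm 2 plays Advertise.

Firm 2's indifference between Advertise and Not advertise determines Firm 1's mixing probability p:
  Firm 2's expected payoff from Advertise: p·1 + (1−p)·3 = -2p + 3
  Firm 2's expected payoff from Not advertise: p·3 + (1−p)·2 = p + 2
  -2p + 3 = p + 2  ⇒  -3p = -1  ⇒  p = 1/3.
Set Firm 1's expected payoff from Advertise equal to that from Not advertise:
  Firm 1's expected payoff from Advertise: q·1 + (1−q)·(-3) = 4q - 3
  Firm 1's expected payoff from Not advertise: q·(-4) + (1−q)·4 = -8q + 4
  4q - 3 = -8q + 4  ⇒  12q = 7  ⇒  q = 7/12.

p = 1/3, q = 7/12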